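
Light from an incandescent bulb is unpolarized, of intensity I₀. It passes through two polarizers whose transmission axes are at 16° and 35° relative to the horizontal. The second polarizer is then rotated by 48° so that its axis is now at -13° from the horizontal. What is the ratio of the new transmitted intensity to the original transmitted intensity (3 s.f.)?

I_new/I_old ≈ 0.856

Before rotation:
Unpolarized light through the first polarizer → I₁ = ½ I₀, now polarized at 16°.
I₂ = I₁ cos²(35° − 16°) = 0.5 I₀ · cos²(19°) = 0.447 I₀.
After rotation:
Unpolarized light through the first polarizer → I₁ = ½ I₀, now polarized at 16°.
I₂ = I₁ cos²(-13° − 16°) = 0.5 I₀ · cos²(29°) = 0.3825 I₀.
Ratio = 0.3825 / 0.447 = 0.8557.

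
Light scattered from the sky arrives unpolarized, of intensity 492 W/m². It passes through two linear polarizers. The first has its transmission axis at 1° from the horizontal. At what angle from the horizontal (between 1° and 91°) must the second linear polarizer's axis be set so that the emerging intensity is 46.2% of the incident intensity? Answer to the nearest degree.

θ ≈ 17°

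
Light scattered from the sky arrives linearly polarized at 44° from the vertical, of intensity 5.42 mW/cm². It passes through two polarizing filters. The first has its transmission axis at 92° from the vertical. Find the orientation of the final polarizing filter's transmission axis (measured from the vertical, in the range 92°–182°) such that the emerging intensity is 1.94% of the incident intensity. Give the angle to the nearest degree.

By Malus's law, I₁ = I₀ cos²(92° − 44°) = I₀ cos²(48°) = 0.4477 I₀.
Need I₂/I₀ = 0.0194, so cos²(θ − 92°) = 0.0194 / 0.4477 = 0.04333.
θ − 92° = arccos(√0.04333) = 78.0°, giving θ ≈ 92 + 78.0 = 170.0°.

θ ≈ 170°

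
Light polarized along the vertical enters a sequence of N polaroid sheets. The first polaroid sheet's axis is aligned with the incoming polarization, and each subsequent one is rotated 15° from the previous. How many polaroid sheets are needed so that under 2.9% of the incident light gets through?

First polarizer is aligned with the polarization: full transmission.
Each further stage multiplies by cos²(15°) = 0.933.
After N polarizers: T = 0.933^(N−1). Require T < 0.029 ⇒ N−1 > ln(0.029)/ln(0.933) = 51.06, so N−1 ≥ 52 and N = 53.
Check: N=53 gives T = 0.02717 < 0.029; N=52 gives T = 0.02912.

N = 53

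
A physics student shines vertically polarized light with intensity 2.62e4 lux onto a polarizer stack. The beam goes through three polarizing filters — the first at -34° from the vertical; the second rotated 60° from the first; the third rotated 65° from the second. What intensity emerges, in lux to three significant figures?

I ≈ 804 lux

I₁ = 2.62e4 lux · cos²(34°) = 1.801e+04 lux.
I₂ = I₁ · cos²(60°) = 1.801e+04 · 0.25 = 4502 lux.
I₃ = I₂ · cos²(65°) = 4502 · 0.1786 = 804.1 lux.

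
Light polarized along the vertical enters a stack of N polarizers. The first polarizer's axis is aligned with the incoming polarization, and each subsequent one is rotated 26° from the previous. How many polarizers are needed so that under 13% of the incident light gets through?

N = 11

First polarizer is aligned with the polarization: full transmission.
Each further stage multiplies by cos²(26°) = 0.8078.
After N polarizers: T = 0.8078^(N−1). Require T < 0.13 ⇒ N−1 > ln(0.13)/ln(0.8078) = 9.56, so N−1 ≥ 10 and N = 11.
Check: N=11 gives T = 0.1184 < 0.13; N=10 gives T = 0.1465.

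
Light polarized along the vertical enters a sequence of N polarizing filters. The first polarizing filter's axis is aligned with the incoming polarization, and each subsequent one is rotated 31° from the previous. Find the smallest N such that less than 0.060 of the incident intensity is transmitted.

N = 11

First polarizer is aligned with the polarization: full transmission.
Each further stage multiplies by cos²(31°) = 0.7347.
After N polarizers: T = 0.7347^(N−1). Require T < 0.060 ⇒ N−1 > ln(0.060)/ln(0.7347) = 9.13, so N−1 ≥ 10 and N = 11.
Check: N=11 gives T = 0.04585 < 0.060; N=10 gives T = 0.0624.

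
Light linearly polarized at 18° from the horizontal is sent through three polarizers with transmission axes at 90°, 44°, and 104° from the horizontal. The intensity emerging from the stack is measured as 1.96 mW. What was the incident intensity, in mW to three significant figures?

I₀ ≈ 170 mW

I₁ = I₀ cos²(90° − 18°) = I₀ cos²(72°) = 0.09549 I₀.
I₂ = I₁ cos²(44° − 90°) = 0.09549 I₀ · cos²(46°) = 0.04608 I₀.
I₃ = I₂ cos²(104° − 44°) = 0.04608 I₀ · cos²(60°) = 0.01152 I₀.
So 1.96 mW = 0.01152 I₀, giving I₀ = 1.96/0.01152 = 170.1 mW.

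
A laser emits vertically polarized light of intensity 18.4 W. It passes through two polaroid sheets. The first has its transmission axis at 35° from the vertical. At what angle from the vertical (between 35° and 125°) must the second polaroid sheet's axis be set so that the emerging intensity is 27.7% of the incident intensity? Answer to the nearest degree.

I₁ = I₀ cos²(35° − 0°) = I₀ cos²(35°) = 0.671 I₀.
Need I₂/I₀ = 0.277, so cos²(θ − 35°) = 0.277 / 0.671 = 0.4128.
θ − 35° = arccos(√0.4128) = 50.0°, giving θ ≈ 35 + 50.0 = 85.0°.

θ ≈ 85°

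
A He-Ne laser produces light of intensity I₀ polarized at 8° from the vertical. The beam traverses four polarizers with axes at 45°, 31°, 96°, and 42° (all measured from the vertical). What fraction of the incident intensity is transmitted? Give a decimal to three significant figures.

≈ 0.0371 I₀

By Malus's law, I₁ = I₀ cos²(45° − 8°) = I₀ cos²(37°) = 0.6378 I₀.
I₂ = I₁ cos²(31° − 45°) = 0.6378 I₀ · cos²(14°) = 0.6005 I₀.
I₃ = I₂ cos²(96° − 31°) = 0.6005 I₀ · cos²(65°) = 0.1073 I₀.
I₄ = I₃ cos²(42° − 96°) = 0.1073 I₀ · cos²(54°) = 0.03705 I₀.
Transmitted fraction = 0.03705.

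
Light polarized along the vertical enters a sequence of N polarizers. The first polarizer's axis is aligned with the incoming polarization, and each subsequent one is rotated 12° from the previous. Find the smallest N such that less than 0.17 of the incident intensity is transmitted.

N = 42

First polarizer is aligned with the polarization: full transmission.
Each further stage multiplies by cos²(12°) = 0.9568.
After N polarizers: T = 0.9568^(N−1). Require T < 0.17 ⇒ N−1 > ln(0.17)/ln(0.9568) = 40.10, so N−1 ≥ 41 and N = 42.
Check: N=42 gives T = 0.1634 < 0.17; N=41 gives T = 0.1707.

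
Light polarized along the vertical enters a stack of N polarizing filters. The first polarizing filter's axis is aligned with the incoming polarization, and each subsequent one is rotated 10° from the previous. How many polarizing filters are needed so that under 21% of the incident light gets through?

First polarizer is aligned with the polarization: full transmission.
Each further stage multiplies by cos²(10°) = 0.9698.
After N polarizers: T = 0.9698^(N−1). Require T < 0.21 ⇒ N−1 > ln(0.21)/ln(0.9698) = 50.97, so N−1 ≥ 51 and N = 52.
Check: N=52 gives T = 0.2098 < 0.21; N=51 gives T = 0.2163.

N = 52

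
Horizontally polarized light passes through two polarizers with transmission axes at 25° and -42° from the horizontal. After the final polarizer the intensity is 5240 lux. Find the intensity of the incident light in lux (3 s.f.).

I₀ ≈ 4.18e4 lux

By Malus's law, I₁ = I₀ cos²(25° − 0°) = I₀ cos²(25°) = 0.8214 I₀.
I₂ = I₁ cos²(-42° − 25°) = 0.8214 I₀ · cos²(67°) = 0.1254 I₀.
So 5240 lux = 0.1254 I₀, giving I₀ = 5240/0.1254 = 4.179e+04 lux.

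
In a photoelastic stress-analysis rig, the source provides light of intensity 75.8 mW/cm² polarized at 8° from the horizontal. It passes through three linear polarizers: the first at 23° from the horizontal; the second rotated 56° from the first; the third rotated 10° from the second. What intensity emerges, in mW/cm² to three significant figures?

I₁ = 75.8 mW/cm² · cos²(15°) = 70.72 mW/cm².
I₂ = I₁ · cos²(56°) = 70.72 · 0.3127 = 22.11 mW/cm².
I₃ = I₂ · cos²(10°) = 22.11 · 0.9698 = 21.45 mW/cm².

I ≈ 21.4 mW/cm²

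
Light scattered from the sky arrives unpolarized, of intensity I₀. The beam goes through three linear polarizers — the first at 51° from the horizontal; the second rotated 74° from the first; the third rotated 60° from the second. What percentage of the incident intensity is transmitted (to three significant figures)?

Unpolarized light through the first polarizer → I₁ = ½ I₀, now polarized at 51°.
I₂ = I₁ cos²(74°) = 0.5 · 0.07598 I₀ = 0.03799 I₀.
I₃ = I₂ cos²(60°) = 0.03799 · 0.25 I₀ = 0.009497 I₀.
That is 0.9497% of the incident intensity.

≈ 0.950%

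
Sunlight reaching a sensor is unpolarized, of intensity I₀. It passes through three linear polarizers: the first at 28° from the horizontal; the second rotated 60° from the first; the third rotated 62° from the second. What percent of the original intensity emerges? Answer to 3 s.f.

≈ 2.76%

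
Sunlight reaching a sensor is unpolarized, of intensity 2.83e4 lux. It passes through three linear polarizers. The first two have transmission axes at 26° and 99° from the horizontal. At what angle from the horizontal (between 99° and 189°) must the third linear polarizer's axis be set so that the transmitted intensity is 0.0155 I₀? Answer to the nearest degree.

Unpolarized light through the first polarizer → I₁ = ½ I₀, now polarized at 26°.
I₂ = I₁ cos²(99° − 26°) = 0.5 I₀ · cos²(73°) = 0.04274 I₀.
Need I₃/I₀ = 0.0155, so cos²(θ − 99°) = 0.0155 / 0.04274 = 0.3627.
θ − 99° = arccos(√0.3627) = 53.0°, giving θ ≈ 99 + 53.0 = 152.0°.

θ ≈ 152°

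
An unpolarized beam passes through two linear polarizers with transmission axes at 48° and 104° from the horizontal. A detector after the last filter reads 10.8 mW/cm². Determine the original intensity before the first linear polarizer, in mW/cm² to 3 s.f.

Unpolarized light through the first polarizer → I₁ = ½ I₀, now polarized at 48°.
I₂ = I₁ cos²(104° − 48°) = 0.5 I₀ · cos²(56°) = 0.1563 I₀.
So 10.8 mW/cm² = 0.1563 I₀, giving I₀ = 10.8/0.1563 = 69.08 mW/cm².

I₀ ≈ 69.1 mW/cm²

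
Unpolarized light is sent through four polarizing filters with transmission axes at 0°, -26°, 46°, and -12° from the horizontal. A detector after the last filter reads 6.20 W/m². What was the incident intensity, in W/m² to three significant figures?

Unpolarized light through the first polarizer → I₁ = ½ I₀, now polarized at 0°.
I₂ = I₁ cos²(-26° − 0°) = 0.5 I₀ · cos²(26°) = 0.4039 I₀.
I₃ = I₂ cos²(46° + 26°) = 0.4039 I₀ · cos²(72°) = 0.03857 I₀.
I₄ = I₃ cos²(-12° − 46°) = 0.03857 I₀ · cos²(58°) = 0.01083 I₀.
So 6.20 W/m² = 0.01083 I₀, giving I₀ = 6.20/0.01083 = 572.4 W/m².

I₀ ≈ 572 W/m²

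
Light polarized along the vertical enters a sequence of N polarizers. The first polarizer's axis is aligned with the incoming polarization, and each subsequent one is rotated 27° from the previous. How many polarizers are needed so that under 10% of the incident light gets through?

N = 11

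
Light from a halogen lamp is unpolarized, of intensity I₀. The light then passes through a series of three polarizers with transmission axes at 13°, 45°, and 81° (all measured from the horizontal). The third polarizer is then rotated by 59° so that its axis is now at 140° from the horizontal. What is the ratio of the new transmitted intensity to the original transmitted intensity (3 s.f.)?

I_new/I_old ≈ 0.0116

Before rotation:
Unpolarized light through the first polarizer → I₁ = ½ I₀, now polarized at 13°.
I₂ = I₁ cos²(45° − 13°) = 0.5 I₀ · cos²(32°) = 0.3596 I₀.
I₃ = I₂ cos²(81° − 45°) = 0.3596 I₀ · cos²(36°) = 0.2354 I₀.
After rotation:
Unpolarized light through the first polarizer → I₁ = ½ I₀, now polarized at 13°.
I₂ = I₁ cos²(45° − 13°) = 0.5 I₀ · cos²(32°) = 0.3596 I₀.
Angle between axes 2 and 3: 85°. I₃ = 0.3596 I₀ · cos²(85°) = 0.002732 I₀.
Ratio = 0.002732 / 0.2354 = 0.01161.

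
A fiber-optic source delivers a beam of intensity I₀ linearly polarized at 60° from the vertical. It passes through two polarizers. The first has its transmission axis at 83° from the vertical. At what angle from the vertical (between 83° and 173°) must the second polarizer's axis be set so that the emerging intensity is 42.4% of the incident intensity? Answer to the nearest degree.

I₁ = I₀ cos²(83° − 60°) = I₀ cos²(23°) = 0.8473 I₀.
Need I₂/I₀ = 0.424, so cos²(θ − 83°) = 0.424 / 0.8473 = 0.5004.
θ − 83° = arccos(√0.5004) = 45.0°, giving θ ≈ 83 + 45.0 = 128.0°.

θ ≈ 128°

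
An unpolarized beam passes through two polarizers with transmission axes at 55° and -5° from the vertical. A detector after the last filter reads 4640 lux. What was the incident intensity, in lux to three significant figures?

I₀ ≈ 3.71e4 lux

Unpolarized light through the first polarizer → I₁ = ½ I₀, now polarized at 55°.
I₂ = I₁ cos²(-5° − 55°) = 0.5 I₀ · cos²(60°) = 0.125 I₀.
So 4640 lux = 0.125 I₀, giving I₀ = 4640/0.125 = 3.712e+04 lux.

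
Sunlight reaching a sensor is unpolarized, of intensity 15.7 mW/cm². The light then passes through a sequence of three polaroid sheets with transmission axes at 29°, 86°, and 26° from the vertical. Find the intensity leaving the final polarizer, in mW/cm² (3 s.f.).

Unpolarized light through the first polarizer → I₁ = 15.7 mW/cm²/2 = 7.85 mW/cm², polarized at 29°.
I₂ = I₁ · cos²(57°) = 7.85 · 0.2966 = 2.329 mW/cm².
I₃ = I₂ · cos²(60°) = 2.329 · 0.25 = 0.5821 mW/cm².

I ≈ 0.582 mW/cm²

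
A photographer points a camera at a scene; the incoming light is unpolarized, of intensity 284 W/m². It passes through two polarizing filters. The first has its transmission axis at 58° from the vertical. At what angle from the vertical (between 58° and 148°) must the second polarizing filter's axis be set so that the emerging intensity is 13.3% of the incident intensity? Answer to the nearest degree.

θ ≈ 117°

Unpolarized light through the first polarizer → I₁ = ½ I₀, now polarized at 58°.
Need I₂/I₀ = 0.133, so cos²(θ − 58°) = 0.133 / 0.5 = 0.266.
θ − 58° = arccos(√0.266) = 59.0°, giving θ ≈ 58 + 59.0 = 117.0°.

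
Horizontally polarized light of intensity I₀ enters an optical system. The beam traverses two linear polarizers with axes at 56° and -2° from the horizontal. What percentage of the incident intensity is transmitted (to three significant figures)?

≈ 8.78%

I₁ = I₀ cos²(56° − 0°) = I₀ cos²(56°) = 0.3127 I₀.
I₂ = I₁ cos²(-2° − 56°) = 0.3127 I₀ · cos²(58°) = 0.08781 I₀.
That is 8.781% of the incident intensity.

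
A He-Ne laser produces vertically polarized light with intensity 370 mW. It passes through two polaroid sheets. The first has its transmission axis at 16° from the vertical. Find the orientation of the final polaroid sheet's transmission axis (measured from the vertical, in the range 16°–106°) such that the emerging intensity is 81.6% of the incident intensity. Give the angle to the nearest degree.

θ ≈ 36°

I₁ = I₀ cos²(16° − 0°) = I₀ cos²(16°) = 0.924 I₀.
Need I₂/I₀ = 0.816, so cos²(θ − 16°) = 0.816 / 0.924 = 0.8831.
θ − 16° = arccos(√0.8831) = 20.0°, giving θ ≈ 16 + 20.0 = 36.0°.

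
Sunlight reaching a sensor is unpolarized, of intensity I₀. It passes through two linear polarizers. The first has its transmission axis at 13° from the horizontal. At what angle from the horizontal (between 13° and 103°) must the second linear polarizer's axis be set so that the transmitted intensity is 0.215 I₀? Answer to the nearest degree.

Unpolarized light through the first polarizer → I₁ = ½ I₀, now polarized at 13°.
Need I₂/I₀ = 0.215, so cos²(θ − 13°) = 0.215 / 0.5 = 0.43.
θ − 13° = arccos(√0.43) = 49.0°, giving θ ≈ 13 + 49.0 = 62.0°.

θ ≈ 62°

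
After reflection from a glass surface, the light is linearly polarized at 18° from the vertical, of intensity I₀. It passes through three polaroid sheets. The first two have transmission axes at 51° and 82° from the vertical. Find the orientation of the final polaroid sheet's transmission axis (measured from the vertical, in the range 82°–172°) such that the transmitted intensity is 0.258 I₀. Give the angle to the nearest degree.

θ ≈ 127°

By Malus's law, I₁ = I₀ cos²(51° − 18°) = I₀ cos²(33°) = 0.7034 I₀.
I₂ = I₁ cos²(82° − 51°) = 0.7034 I₀ · cos²(31°) = 0.5168 I₀.
Need I₃/I₀ = 0.258, so cos²(θ − 82°) = 0.258 / 0.5168 = 0.4992.
θ − 82° = arccos(√0.4992) = 45.0°, giving θ ≈ 82 + 45.0 = 127.0°.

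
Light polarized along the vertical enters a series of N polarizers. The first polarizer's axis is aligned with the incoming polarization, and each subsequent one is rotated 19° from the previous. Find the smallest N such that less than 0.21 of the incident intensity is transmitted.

N = 15

First polarizer is aligned with the polarization: full transmission.
Each further stage multiplies by cos²(19°) = 0.894.
After N polarizers: T = 0.894^(N−1). Require T < 0.21 ⇒ N−1 > ln(0.21)/ln(0.894) = 13.93, so N−1 ≥ 14 and N = 15.
Check: N=15 gives T = 0.2083 < 0.21; N=14 gives T = 0.233.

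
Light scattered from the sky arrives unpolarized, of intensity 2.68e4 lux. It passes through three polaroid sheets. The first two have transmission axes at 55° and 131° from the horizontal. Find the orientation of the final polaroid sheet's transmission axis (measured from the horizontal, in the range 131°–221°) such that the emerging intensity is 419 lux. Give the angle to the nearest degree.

Unpolarized light through the first polarizer → I₁ = ½ I₀, now polarized at 55°.
I₂ = I₁ cos²(131° − 55°) = 0.5 I₀ · cos²(76°) = 0.02926 I₀.
Target fraction: 419 / 2.68e4 lux = 0.01563 of I₀.
Need I₃/I₀ = 0.01563, so cos²(θ − 131°) = 0.01563 / 0.02926 = 0.5343.
θ − 131° = arccos(√0.5343) = 43.0°, giving θ ≈ 131 + 43.0 = 174.0°.

θ ≈ 174°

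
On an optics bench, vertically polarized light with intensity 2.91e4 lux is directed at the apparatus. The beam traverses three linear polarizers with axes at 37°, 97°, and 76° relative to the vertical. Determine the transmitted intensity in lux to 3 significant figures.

I ≈ 4040 lux

I₁ = 2.91e4 lux · cos²(37°) = 1.856e+04 lux.
I₂ = I₁ · cos²(60°) = 1.856e+04 · 0.25 = 4640 lux.
I₃ = I₂ · cos²(21°) = 4640 · 0.8716 = 4044 lux.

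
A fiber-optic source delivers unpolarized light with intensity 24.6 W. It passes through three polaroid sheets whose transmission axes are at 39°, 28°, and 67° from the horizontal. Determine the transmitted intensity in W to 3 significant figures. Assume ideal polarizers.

I ≈ 7.16 W

Unpolarized light through the first polarizer → I₁ = 24.6 W/2 = 12.3 W, polarized at 39°.
I₂ = I₁ · cos²(11°) = 12.3 · 0.9636 = 11.85 W.
I₃ = I₂ · cos²(39°) = 11.85 · 0.604 = 7.158 W.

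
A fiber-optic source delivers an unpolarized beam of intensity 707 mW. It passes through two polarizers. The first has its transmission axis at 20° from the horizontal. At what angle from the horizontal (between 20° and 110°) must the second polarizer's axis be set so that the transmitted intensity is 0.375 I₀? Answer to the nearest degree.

Unpolarized light through the first polarizer → I₁ = ½ I₀, now polarized at 20°.
Need I₂/I₀ = 0.375, so cos²(θ − 20°) = 0.375 / 0.5 = 0.75.
θ − 20° = arccos(√0.75) = 30.0°, giving θ ≈ 20 + 30.0 = 50.0°.

θ ≈ 50°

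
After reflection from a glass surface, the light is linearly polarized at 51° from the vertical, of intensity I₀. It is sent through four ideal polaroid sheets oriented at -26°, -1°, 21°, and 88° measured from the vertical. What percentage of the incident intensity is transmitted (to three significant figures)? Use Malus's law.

≈ 0.546%

By Malus's law, I₁ = I₀ cos²(-26° − 51°) = I₀ cos²(77°) = 0.0506 I₀.
I₂ = I₁ cos²(-1° + 26°) = 0.0506 I₀ · cos²(25°) = 0.04156 I₀.
I₃ = I₂ cos²(21° + 1°) = 0.04156 I₀ · cos²(22°) = 0.03573 I₀.
I₄ = I₃ cos²(88° − 21°) = 0.03573 I₀ · cos²(67°) = 0.005455 I₀.
That is 0.5455% of the incident intensity.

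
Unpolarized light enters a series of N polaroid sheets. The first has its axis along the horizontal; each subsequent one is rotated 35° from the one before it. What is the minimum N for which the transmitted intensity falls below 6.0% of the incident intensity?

First polarizer halves the unpolarized light: factor 1/2.
Each further stage multiplies by cos²(35°) = 0.671.
After N polarizers: T = 0.5·0.671^(N−1). Require T < 0.060 ⇒ N−1 > ln(0.060/0.5)/ln(0.671) = 5.31, so N−1 ≥ 6 and N = 7.
Check: N=7 gives T = 0.04564 < 0.060; N=6 gives T = 0.06802.

N = 7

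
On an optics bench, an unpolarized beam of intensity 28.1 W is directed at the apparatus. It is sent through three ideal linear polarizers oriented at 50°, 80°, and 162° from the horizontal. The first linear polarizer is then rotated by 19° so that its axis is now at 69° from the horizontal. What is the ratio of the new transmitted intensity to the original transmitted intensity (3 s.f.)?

Before rotation:
Unpolarized light through the first polarizer → I₁ = ½ I₀, now polarized at 50°.
I₂ = I₁ cos²(80° − 50°) = 0.5 I₀ · cos²(30°) = 0.375 I₀.
I₃ = I₂ cos²(162° − 80°) = 0.375 I₀ · cos²(82°) = 0.007263 I₀.
After rotation:
Unpolarized light through the first polarizer → I₁ = ½ I₀, now polarized at 69°.
I₂ = I₁ cos²(80° − 69°) = 0.5 I₀ · cos²(11°) = 0.4818 I₀.
I₃ = I₂ cos²(162° − 80°) = 0.4818 I₀ · cos²(82°) = 0.009332 I₀.
Ratio = 0.009332 / 0.007263 = 1.285.

I_new/I_old ≈ 1.28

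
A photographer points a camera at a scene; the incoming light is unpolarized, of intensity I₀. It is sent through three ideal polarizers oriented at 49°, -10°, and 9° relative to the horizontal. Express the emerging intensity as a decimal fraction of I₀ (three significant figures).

Unpolarized light through the first polarizer → I₁ = ½ I₀, now polarized at 49°.
I₂ = I₁ cos²(-10° − 49°) = 0.5 I₀ · cos²(59°) = 0.1326 I₀.
I₃ = I₂ cos²(9° + 10°) = 0.1326 I₀ · cos²(19°) = 0.1186 I₀.
Transmitted fraction = 0.1186.

≈ 0.119 I₀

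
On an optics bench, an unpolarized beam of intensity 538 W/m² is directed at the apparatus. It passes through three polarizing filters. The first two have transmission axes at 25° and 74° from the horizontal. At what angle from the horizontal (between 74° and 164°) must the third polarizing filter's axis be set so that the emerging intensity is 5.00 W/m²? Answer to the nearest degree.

Unpolarized light through the first polarizer → I₁ = ½ I₀, now polarized at 25°.
I₂ = I₁ cos²(74° − 25°) = 0.5 I₀ · cos²(49°) = 0.2152 I₀.
Target fraction: 5.00 / 538 W/m² = 0.009294 of I₀.
Need I₃/I₀ = 0.009294, so cos²(θ − 74°) = 0.009294 / 0.2152 = 0.04318.
θ − 74° = arccos(√0.04318) = 78.0°, giving θ ≈ 74 + 78.0 = 152.0°.

θ ≈ 152°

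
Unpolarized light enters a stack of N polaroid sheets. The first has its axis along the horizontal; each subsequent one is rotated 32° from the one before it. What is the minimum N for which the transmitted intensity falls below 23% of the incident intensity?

N = 4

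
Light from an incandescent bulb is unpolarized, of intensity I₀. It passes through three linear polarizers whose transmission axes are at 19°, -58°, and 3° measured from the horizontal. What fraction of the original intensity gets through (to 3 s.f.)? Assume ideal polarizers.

≈ 0.00595 I₀

Unpolarized light through the first polarizer → I₁ = ½ I₀, now polarized at 19°.
I₂ = I₁ cos²(-58° − 19°) = 0.5 I₀ · cos²(77°) = 0.0253 I₀.
I₃ = I₂ cos²(3° + 58°) = 0.0253 I₀ · cos²(61°) = 0.005947 I₀.
Transmitted fraction = 0.005947.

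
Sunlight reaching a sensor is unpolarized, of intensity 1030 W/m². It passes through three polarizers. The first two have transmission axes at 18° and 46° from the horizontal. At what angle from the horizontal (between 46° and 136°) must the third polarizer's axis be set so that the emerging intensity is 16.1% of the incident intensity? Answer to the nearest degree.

θ ≈ 96°

Unpolarized light through the first polarizer → I₁ = ½ I₀, now polarized at 18°.
I₂ = I₁ cos²(46° − 18°) = 0.5 I₀ · cos²(28°) = 0.3898 I₀.
Need I₃/I₀ = 0.161, so cos²(θ − 46°) = 0.161 / 0.3898 = 0.413.
θ − 46° = arccos(√0.413) = 50.0°, giving θ ≈ 46 + 50.0 = 96.0°.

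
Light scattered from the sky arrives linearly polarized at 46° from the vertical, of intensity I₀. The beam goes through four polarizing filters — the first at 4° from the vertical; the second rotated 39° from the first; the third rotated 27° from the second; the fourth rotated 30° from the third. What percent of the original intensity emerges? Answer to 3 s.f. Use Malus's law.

By Malus's law, I₁ = I₀ cos²(4° − 46°) = I₀ cos²(42°) = 0.5523 I₀.
I₂ = I₁ cos²(39°) = 0.5523 · 0.604 I₀ = 0.3335 I₀.
I₃ = I₂ cos²(27°) = 0.3335 · 0.7939 I₀ = 0.2648 I₀.
I₄ = I₃ cos²(30°) = 0.2648 · 0.75 I₀ = 0.1986 I₀.
That is 19.86% of the incident intensity.

≈ 19.9%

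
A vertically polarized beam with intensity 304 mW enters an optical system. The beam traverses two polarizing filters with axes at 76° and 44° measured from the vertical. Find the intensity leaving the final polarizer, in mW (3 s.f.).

I₁ = 304 mW · cos²(76°) = 17.79 mW.
I₂ = I₁ · cos²(32°) = 17.79 · 0.7192 = 12.8 mW.

I ≈ 12.8 mW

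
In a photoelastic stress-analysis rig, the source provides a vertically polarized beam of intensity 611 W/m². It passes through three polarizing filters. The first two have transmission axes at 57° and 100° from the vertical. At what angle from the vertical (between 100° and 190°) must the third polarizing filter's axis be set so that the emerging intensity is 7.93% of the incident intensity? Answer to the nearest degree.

I₁ = I₀ cos²(57° − 0°) = I₀ cos²(57°) = 0.2966 I₀.
I₂ = I₁ cos²(100° − 57°) = 0.2966 I₀ · cos²(43°) = 0.1587 I₀.
Need I₃/I₀ = 0.0793, so cos²(θ − 100°) = 0.0793 / 0.1587 = 0.4998.
θ − 100° = arccos(√0.4998) = 45.0°, giving θ ≈ 100 + 45.0 = 145.0°.

θ ≈ 145°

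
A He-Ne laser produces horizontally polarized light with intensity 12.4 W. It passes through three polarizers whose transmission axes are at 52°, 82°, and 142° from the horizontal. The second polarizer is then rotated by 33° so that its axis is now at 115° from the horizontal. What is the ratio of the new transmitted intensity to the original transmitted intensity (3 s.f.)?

I_new/I_old ≈ 0.873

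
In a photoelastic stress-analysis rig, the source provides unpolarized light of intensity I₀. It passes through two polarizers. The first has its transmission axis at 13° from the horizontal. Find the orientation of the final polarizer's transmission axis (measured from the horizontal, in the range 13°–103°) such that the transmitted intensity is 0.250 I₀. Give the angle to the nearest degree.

θ ≈ 58°

Unpolarized light through the first polarizer → I₁ = ½ I₀, now polarized at 13°.
Need I₂/I₀ = 0.25, so cos²(θ − 13°) = 0.25 / 0.5 = 0.5.
θ − 13° = arccos(√0.5) = 45.0°, giving θ ≈ 13 + 45.0 = 58.0°.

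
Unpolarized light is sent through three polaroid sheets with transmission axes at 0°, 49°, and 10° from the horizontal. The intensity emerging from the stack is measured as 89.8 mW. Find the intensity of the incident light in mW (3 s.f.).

Unpolarized light through the first polarizer → I₁ = ½ I₀, now polarized at 0°.
I₂ = I₁ cos²(49° − 0°) = 0.5 I₀ · cos²(49°) = 0.2152 I₀.
I₃ = I₂ cos²(10° − 49°) = 0.2152 I₀ · cos²(39°) = 0.13 I₀.
So 89.8 mW = 0.13 I₀, giving I₀ = 89.8/0.13 = 690.9 mW.

I₀ ≈ 691 mW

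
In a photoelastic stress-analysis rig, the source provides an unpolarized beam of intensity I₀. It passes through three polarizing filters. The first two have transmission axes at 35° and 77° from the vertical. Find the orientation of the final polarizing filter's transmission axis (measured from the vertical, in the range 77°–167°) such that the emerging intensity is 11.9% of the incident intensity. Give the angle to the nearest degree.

θ ≈ 126°

Unpolarized light through the first polarizer → I₁ = ½ I₀, now polarized at 35°.
I₂ = I₁ cos²(77° − 35°) = 0.5 I₀ · cos²(42°) = 0.2761 I₀.
Need I₃/I₀ = 0.119, so cos²(θ − 77°) = 0.119 / 0.2761 = 0.431.
θ − 77° = arccos(√0.431) = 49.0°, giving θ ≈ 77 + 49.0 = 126.0°.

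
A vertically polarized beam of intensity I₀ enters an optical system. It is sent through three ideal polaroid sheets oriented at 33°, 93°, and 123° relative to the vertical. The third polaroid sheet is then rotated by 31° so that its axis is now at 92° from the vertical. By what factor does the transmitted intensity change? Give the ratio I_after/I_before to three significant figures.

Before rotation:
By Malus's law, I₁ = I₀ cos²(33° − 0°) = I₀ cos²(33°) = 0.7034 I₀.
I₂ = I₁ cos²(93° − 33°) = 0.7034 I₀ · cos²(60°) = 0.1758 I₀.
I₃ = I₂ cos²(123° − 93°) = 0.1758 I₀ · cos²(30°) = 0.1319 I₀.
After rotation:
I₁ = I₀ cos²(33° − 0°) = I₀ cos²(33°) = 0.7034 I₀.
I₂ = I₁ cos²(93° − 33°) = 0.7034 I₀ · cos²(60°) = 0.1758 I₀.
I₃ = I₂ cos²(92° − 93°) = 0.1758 I₀ · cos²(1°) = 0.1758 I₀.
Ratio = 0.1758 / 0.1319 = 1.333.

I_new/I_old ≈ 1.33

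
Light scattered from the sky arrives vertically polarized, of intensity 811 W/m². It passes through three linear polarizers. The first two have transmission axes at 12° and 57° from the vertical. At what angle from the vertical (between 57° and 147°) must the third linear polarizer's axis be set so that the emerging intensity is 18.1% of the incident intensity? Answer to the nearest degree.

I₁ = I₀ cos²(12° − 0°) = I₀ cos²(12°) = 0.9568 I₀.
I₂ = I₁ cos²(57° − 12°) = 0.9568 I₀ · cos²(45°) = 0.4784 I₀.
Need I₃/I₀ = 0.181, so cos²(θ − 57°) = 0.181 / 0.4784 = 0.3784.
θ − 57° = arccos(√0.3784) = 52.0°, giving θ ≈ 57 + 52.0 = 109.0°.

θ ≈ 109°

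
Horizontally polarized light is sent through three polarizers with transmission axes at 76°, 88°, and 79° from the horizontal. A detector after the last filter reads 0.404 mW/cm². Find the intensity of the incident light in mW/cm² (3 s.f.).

I₀ ≈ 7.40 mW/cm²

I₁ = I₀ cos²(76° − 0°) = I₀ cos²(76°) = 0.05853 I₀.
I₂ = I₁ cos²(88° − 76°) = 0.05853 I₀ · cos²(12°) = 0.056 I₀.
I₃ = I₂ cos²(79° − 88°) = 0.056 I₀ · cos²(9°) = 0.05463 I₀.
So 0.404 mW/cm² = 0.05463 I₀, giving I₀ = 0.404/0.05463 = 7.396 mW/cm².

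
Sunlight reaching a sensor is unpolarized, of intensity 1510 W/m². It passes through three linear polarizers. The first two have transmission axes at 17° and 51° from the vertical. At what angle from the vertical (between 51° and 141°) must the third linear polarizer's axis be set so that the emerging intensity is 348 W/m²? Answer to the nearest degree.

Unpolarized light through the first polarizer → I₁ = ½ I₀, now polarized at 17°.
I₂ = I₁ cos²(51° − 17°) = 0.5 I₀ · cos²(34°) = 0.3437 I₀.
Target fraction: 348 / 1510 W/m² = 0.2305 of I₀.
Need I₃/I₀ = 0.2305, so cos²(θ − 51°) = 0.2305 / 0.3437 = 0.6706.
θ − 51° = arccos(√0.6706) = 35.0°, giving θ ≈ 51 + 35.0 = 86.0°.

θ ≈ 86°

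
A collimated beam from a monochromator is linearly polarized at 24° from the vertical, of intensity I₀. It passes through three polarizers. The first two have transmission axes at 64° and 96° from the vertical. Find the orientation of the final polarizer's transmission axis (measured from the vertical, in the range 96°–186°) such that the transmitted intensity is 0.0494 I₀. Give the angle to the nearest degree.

By Malus's law, I₁ = I₀ cos²(64° − 24°) = I₀ cos²(40°) = 0.5868 I₀.
I₂ = I₁ cos²(96° − 64°) = 0.5868 I₀ · cos²(32°) = 0.422 I₀.
Need I₃/I₀ = 0.0494, so cos²(θ − 96°) = 0.0494 / 0.422 = 0.1171.
θ − 96° = arccos(√0.1171) = 70.0°, giving θ ≈ 96 + 70.0 = 166.0°.

θ ≈ 166°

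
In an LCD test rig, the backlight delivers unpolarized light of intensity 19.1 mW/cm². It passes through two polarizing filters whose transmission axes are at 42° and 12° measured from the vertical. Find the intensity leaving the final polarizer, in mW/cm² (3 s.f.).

Unpolarized light through the first polarizer → I₁ = 19.1 mW/cm²/2 = 9.55 mW/cm², polarized at 42°.
I₂ = I₁ · cos²(30°) = 9.55 · 0.75 = 7.163 mW/cm².

I ≈ 7.16 mW/cm²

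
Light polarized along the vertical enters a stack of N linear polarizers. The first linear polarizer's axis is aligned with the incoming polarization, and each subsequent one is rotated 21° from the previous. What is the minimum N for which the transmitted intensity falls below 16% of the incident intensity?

First polarizer is aligned with the polarization: full transmission.
Each further stage multiplies by cos²(21°) = 0.8716.
After N polarizers: T = 0.8716^(N−1). Require T < 0.16 ⇒ N−1 > ln(0.16)/ln(0.8716) = 13.33, so N−1 ≥ 14 and N = 15.
Check: N=15 gives T = 0.146 < 0.16; N=14 gives T = 0.1675.

N = 15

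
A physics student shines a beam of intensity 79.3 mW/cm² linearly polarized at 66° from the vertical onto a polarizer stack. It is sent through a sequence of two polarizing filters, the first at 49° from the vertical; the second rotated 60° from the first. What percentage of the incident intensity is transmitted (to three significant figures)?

≈ 22.9%

I₁ = 79.3 mW/cm² · cos²(17°) = 72.52 mW/cm².
I₂ = I₁ · cos²(60°) = 72.52 · 0.25 = 18.13 mW/cm².
That is 22.86% of the incident intensity.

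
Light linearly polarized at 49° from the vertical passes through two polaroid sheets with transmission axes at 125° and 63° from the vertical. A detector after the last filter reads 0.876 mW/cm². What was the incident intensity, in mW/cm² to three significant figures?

I₁ = I₀ cos²(125° − 49°) = I₀ cos²(76°) = 0.05853 I₀.
I₂ = I₁ cos²(63° − 125°) = 0.05853 I₀ · cos²(62°) = 0.0129 I₀.
So 0.876 mW/cm² = 0.0129 I₀, giving I₀ = 0.876/0.0129 = 67.91 mW/cm².

I₀ ≈ 67.9 mW/cm²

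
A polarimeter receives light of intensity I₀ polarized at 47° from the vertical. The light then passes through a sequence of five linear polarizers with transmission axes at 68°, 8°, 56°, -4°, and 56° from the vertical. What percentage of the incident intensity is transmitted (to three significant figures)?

≈ 0.610%

I₁ = I₀ cos²(68° − 47°) = I₀ cos²(21°) = 0.8716 I₀.
I₂ = I₁ cos²(8° − 68°) = 0.8716 I₀ · cos²(60°) = 0.2179 I₀.
I₃ = I₂ cos²(56° − 8°) = 0.2179 I₀ · cos²(48°) = 0.09756 I₀.
I₄ = I₃ cos²(-4° − 56°) = 0.09756 I₀ · cos²(60°) = 0.02439 I₀.
I₅ = I₄ cos²(56° + 4°) = 0.02439 I₀ · cos²(60°) = 0.006097 I₀.
That is 0.6097% of the incident intensity.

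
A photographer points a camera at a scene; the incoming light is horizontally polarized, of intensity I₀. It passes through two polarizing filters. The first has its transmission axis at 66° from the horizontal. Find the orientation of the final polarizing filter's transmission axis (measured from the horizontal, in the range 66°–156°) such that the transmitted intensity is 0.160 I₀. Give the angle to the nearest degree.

I₁ = I₀ cos²(66° − 0°) = I₀ cos²(66°) = 0.1654 I₀.
Need I₂/I₀ = 0.16, so cos²(θ − 66°) = 0.16 / 0.1654 = 0.9671.
θ − 66° = arccos(√0.9671) = 10.4°, giving θ ≈ 66 + 10.4 = 76.4°.

θ ≈ 76°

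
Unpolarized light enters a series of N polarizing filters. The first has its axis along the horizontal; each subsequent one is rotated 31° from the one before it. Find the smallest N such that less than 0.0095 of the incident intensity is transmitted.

N = 14

First polarizer halves the unpolarized light: factor 1/2.
Each further stage multiplies by cos²(31°) = 0.7347.
After N polarizers: T = 0.5·0.7347^(N−1). Require T < 0.0095 ⇒ N−1 > ln(0.0095/0.5)/ln(0.7347) = 12.86, so N−1 ≥ 13 and N = 14.
Check: N=14 gives T = 0.009092 < 0.0095; N=13 gives T = 0.01237.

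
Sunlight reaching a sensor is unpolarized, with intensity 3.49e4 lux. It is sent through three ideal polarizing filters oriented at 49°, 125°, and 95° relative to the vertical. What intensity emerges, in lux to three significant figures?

I ≈ 766 lux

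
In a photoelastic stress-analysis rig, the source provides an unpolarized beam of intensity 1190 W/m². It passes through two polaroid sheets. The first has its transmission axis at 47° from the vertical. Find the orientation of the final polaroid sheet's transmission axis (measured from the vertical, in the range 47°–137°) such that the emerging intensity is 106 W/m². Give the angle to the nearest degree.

θ ≈ 112°

Unpolarized light through the first polarizer → I₁ = ½ I₀, now polarized at 47°.
Target fraction: 106 / 1190 W/m² = 0.08908 of I₀.
Need I₂/I₀ = 0.08908, so cos²(θ − 47°) = 0.08908 / 0.5 = 0.1782.
θ − 47° = arccos(√0.1782) = 65.0°, giving θ ≈ 47 + 65.0 = 112.0°.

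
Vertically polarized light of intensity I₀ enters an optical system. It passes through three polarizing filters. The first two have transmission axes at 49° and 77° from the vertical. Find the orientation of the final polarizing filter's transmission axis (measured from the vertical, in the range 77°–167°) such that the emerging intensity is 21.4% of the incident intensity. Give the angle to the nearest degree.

I₁ = I₀ cos²(49° − 0°) = I₀ cos²(49°) = 0.4304 I₀.
I₂ = I₁ cos²(77° − 49°) = 0.4304 I₀ · cos²(28°) = 0.3355 I₀.
Need I₃/I₀ = 0.214, so cos²(θ − 77°) = 0.214 / 0.3355 = 0.6378.
θ − 77° = arccos(√0.6378) = 37.0°, giving θ ≈ 77 + 37.0 = 114.0°.

θ ≈ 114°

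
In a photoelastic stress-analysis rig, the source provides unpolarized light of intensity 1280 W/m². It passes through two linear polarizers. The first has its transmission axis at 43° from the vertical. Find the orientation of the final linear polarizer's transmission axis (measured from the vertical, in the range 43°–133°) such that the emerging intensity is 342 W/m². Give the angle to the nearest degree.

Unpolarized light through the first polarizer → I₁ = ½ I₀, now polarized at 43°.
Target fraction: 342 / 1280 W/m² = 0.2672 of I₀.
Need I₂/I₀ = 0.2672, so cos²(θ − 43°) = 0.2672 / 0.5 = 0.5344.
θ − 43° = arccos(√0.5344) = 43.0°, giving θ ≈ 43 + 43.0 = 86.0°.

θ ≈ 86°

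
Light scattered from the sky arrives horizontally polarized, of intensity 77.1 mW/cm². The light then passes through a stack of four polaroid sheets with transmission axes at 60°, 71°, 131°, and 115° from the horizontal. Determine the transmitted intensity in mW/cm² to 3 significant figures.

I ≈ 4.29 mW/cm²

I₁ = 77.1 mW/cm² · cos²(60°) = 19.28 mW/cm².
I₂ = I₁ · cos²(11°) = 19.28 · 0.9636 = 18.57 mW/cm².
I₃ = I₂ · cos²(60°) = 18.57 · 0.25 = 4.643 mW/cm².
I₄ = I₃ · cos²(16°) = 4.643 · 0.924 = 4.291 mW/cm².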